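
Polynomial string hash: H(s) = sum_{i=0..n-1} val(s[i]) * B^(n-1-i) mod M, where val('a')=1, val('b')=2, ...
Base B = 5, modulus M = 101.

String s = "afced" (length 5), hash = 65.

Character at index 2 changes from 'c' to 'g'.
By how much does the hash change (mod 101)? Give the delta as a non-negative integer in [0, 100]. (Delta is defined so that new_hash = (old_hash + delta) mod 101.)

Delta formula: (val(new) - val(old)) * B^(n-1-k) mod M
  val('g') - val('c') = 7 - 3 = 4
  B^(n-1-k) = 5^2 mod 101 = 25
  Delta = 4 * 25 mod 101 = 100

Answer: 100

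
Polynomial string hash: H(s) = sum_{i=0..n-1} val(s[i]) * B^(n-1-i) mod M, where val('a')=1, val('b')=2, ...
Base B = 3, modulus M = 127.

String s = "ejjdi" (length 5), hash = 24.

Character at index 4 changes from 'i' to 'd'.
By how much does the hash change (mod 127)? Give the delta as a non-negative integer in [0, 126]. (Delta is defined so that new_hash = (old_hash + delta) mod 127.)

Delta formula: (val(new) - val(old)) * B^(n-1-k) mod M
  val('d') - val('i') = 4 - 9 = -5
  B^(n-1-k) = 3^0 mod 127 = 1
  Delta = -5 * 1 mod 127 = 122

Answer: 122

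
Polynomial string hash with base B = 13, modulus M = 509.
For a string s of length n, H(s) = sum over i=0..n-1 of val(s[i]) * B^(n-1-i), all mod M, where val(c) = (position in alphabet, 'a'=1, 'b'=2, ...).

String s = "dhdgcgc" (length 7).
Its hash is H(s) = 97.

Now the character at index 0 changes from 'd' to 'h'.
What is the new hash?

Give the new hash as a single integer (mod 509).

val('d') = 4, val('h') = 8
Position k = 0, exponent = n-1-k = 6
B^6 mod M = 13^6 mod 509 = 471
Delta = (8 - 4) * 471 mod 509 = 357
New hash = (97 + 357) mod 509 = 454

Answer: 454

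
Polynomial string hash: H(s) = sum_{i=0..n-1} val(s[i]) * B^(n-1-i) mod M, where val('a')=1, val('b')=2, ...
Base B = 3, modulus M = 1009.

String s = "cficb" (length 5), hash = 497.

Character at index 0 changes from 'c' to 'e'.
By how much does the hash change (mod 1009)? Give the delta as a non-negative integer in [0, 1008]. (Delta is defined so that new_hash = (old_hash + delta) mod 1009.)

Answer: 162

Derivation:
Delta formula: (val(new) - val(old)) * B^(n-1-k) mod M
  val('e') - val('c') = 5 - 3 = 2
  B^(n-1-k) = 3^4 mod 1009 = 81
  Delta = 2 * 81 mod 1009 = 162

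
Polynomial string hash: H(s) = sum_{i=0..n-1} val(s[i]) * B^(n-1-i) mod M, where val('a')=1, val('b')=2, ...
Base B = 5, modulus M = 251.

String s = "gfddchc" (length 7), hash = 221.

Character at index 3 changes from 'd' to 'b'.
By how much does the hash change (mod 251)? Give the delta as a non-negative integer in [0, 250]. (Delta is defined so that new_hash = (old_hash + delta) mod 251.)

Answer: 1

Derivation:
Delta formula: (val(new) - val(old)) * B^(n-1-k) mod M
  val('b') - val('d') = 2 - 4 = -2
  B^(n-1-k) = 5^3 mod 251 = 125
  Delta = -2 * 125 mod 251 = 1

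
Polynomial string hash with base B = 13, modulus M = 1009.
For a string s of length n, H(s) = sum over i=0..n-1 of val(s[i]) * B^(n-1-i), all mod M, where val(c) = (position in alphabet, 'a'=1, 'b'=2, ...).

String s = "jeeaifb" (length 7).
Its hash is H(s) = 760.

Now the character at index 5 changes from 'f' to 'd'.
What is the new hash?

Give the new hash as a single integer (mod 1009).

val('f') = 6, val('d') = 4
Position k = 5, exponent = n-1-k = 1
B^1 mod M = 13^1 mod 1009 = 13
Delta = (4 - 6) * 13 mod 1009 = 983
New hash = (760 + 983) mod 1009 = 734

Answer: 734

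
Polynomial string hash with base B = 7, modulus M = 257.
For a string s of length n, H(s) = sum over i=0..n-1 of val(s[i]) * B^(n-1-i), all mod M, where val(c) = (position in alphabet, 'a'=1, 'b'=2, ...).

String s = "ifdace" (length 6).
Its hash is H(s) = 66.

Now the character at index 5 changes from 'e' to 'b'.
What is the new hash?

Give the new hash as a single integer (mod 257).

val('e') = 5, val('b') = 2
Position k = 5, exponent = n-1-k = 0
B^0 mod M = 7^0 mod 257 = 1
Delta = (2 - 5) * 1 mod 257 = 254
New hash = (66 + 254) mod 257 = 63

Answer: 63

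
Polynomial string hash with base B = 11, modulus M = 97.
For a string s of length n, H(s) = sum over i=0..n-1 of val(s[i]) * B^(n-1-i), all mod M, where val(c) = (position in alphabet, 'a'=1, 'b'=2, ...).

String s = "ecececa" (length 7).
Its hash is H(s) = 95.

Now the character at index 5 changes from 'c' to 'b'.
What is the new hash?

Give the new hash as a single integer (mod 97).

val('c') = 3, val('b') = 2
Position k = 5, exponent = n-1-k = 1
B^1 mod M = 11^1 mod 97 = 11
Delta = (2 - 3) * 11 mod 97 = 86
New hash = (95 + 86) mod 97 = 84

Answer: 84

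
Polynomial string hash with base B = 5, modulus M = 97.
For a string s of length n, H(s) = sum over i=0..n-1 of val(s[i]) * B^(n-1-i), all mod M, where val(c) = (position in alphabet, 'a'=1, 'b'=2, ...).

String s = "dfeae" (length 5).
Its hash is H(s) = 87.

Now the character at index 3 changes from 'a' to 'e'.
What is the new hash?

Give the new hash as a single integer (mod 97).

val('a') = 1, val('e') = 5
Position k = 3, exponent = n-1-k = 1
B^1 mod M = 5^1 mod 97 = 5
Delta = (5 - 1) * 5 mod 97 = 20
New hash = (87 + 20) mod 97 = 10

Answer: 10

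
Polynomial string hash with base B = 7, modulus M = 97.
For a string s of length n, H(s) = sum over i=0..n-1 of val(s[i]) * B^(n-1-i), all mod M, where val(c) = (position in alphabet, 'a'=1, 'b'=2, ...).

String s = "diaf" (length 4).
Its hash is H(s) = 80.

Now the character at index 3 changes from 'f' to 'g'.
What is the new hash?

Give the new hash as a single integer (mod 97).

Answer: 81

Derivation:
val('f') = 6, val('g') = 7
Position k = 3, exponent = n-1-k = 0
B^0 mod M = 7^0 mod 97 = 1
Delta = (7 - 6) * 1 mod 97 = 1
New hash = (80 + 1) mod 97 = 81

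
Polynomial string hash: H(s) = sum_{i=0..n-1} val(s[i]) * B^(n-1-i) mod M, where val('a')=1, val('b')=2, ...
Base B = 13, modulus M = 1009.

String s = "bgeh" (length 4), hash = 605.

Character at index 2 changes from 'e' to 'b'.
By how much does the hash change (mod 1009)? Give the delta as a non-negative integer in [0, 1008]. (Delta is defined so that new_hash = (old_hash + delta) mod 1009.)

Delta formula: (val(new) - val(old)) * B^(n-1-k) mod M
  val('b') - val('e') = 2 - 5 = -3
  B^(n-1-k) = 13^1 mod 1009 = 13
  Delta = -3 * 13 mod 1009 = 970

Answer: 970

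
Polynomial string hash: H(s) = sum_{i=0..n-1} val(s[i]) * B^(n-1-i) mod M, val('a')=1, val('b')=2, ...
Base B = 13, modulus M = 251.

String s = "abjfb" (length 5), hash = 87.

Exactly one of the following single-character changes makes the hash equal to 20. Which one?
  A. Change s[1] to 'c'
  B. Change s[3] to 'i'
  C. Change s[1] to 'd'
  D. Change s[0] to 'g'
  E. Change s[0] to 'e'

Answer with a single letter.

Option A: s[1]='b'->'c', delta=(3-2)*13^3 mod 251 = 189, hash=87+189 mod 251 = 25
Option B: s[3]='f'->'i', delta=(9-6)*13^1 mod 251 = 39, hash=87+39 mod 251 = 126
Option C: s[1]='b'->'d', delta=(4-2)*13^3 mod 251 = 127, hash=87+127 mod 251 = 214
Option D: s[0]='a'->'g', delta=(7-1)*13^4 mod 251 = 184, hash=87+184 mod 251 = 20 <-- target
Option E: s[0]='a'->'e', delta=(5-1)*13^4 mod 251 = 39, hash=87+39 mod 251 = 126

Answer: D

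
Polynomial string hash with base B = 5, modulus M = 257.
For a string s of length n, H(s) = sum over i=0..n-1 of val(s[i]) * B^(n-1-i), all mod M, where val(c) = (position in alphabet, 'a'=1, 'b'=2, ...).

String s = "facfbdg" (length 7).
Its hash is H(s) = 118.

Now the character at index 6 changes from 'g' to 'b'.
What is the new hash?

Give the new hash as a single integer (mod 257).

Answer: 113

Derivation:
val('g') = 7, val('b') = 2
Position k = 6, exponent = n-1-k = 0
B^0 mod M = 5^0 mod 257 = 1
Delta = (2 - 7) * 1 mod 257 = 252
New hash = (118 + 252) mod 257 = 113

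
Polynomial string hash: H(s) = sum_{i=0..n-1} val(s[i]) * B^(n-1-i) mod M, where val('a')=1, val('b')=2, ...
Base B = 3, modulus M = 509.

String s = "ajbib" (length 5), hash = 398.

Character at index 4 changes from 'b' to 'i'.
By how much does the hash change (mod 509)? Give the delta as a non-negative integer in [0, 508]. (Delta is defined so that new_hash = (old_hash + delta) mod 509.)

Delta formula: (val(new) - val(old)) * B^(n-1-k) mod M
  val('i') - val('b') = 9 - 2 = 7
  B^(n-1-k) = 3^0 mod 509 = 1
  Delta = 7 * 1 mod 509 = 7

Answer: 7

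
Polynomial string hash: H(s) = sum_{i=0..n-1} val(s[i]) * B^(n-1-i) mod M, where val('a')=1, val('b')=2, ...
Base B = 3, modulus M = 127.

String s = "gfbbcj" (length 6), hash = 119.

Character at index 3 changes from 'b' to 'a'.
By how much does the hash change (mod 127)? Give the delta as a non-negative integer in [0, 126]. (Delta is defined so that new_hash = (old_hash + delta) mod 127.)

Answer: 118

Derivation:
Delta formula: (val(new) - val(old)) * B^(n-1-k) mod M
  val('a') - val('b') = 1 - 2 = -1
  B^(n-1-k) = 3^2 mod 127 = 9
  Delta = -1 * 9 mod 127 = 118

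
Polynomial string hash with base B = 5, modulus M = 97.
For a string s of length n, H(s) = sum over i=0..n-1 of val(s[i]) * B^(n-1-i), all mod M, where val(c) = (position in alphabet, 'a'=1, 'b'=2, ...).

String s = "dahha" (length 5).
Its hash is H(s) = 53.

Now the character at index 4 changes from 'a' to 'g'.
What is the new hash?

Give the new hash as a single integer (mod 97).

val('a') = 1, val('g') = 7
Position k = 4, exponent = n-1-k = 0
B^0 mod M = 5^0 mod 97 = 1
Delta = (7 - 1) * 1 mod 97 = 6
New hash = (53 + 6) mod 97 = 59

Answer: 59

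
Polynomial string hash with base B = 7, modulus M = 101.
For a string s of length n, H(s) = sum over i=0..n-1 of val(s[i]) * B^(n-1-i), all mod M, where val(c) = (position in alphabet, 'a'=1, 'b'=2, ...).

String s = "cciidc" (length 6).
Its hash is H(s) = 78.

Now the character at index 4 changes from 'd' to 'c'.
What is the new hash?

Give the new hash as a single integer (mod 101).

val('d') = 4, val('c') = 3
Position k = 4, exponent = n-1-k = 1
B^1 mod M = 7^1 mod 101 = 7
Delta = (3 - 4) * 7 mod 101 = 94
New hash = (78 + 94) mod 101 = 71

Answer: 71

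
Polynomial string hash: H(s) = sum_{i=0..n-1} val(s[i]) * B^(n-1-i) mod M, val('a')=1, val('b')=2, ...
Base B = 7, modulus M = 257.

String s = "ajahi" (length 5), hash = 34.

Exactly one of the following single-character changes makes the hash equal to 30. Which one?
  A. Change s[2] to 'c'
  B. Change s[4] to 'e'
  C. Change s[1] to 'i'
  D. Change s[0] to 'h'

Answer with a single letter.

Option A: s[2]='a'->'c', delta=(3-1)*7^2 mod 257 = 98, hash=34+98 mod 257 = 132
Option B: s[4]='i'->'e', delta=(5-9)*7^0 mod 257 = 253, hash=34+253 mod 257 = 30 <-- target
Option C: s[1]='j'->'i', delta=(9-10)*7^3 mod 257 = 171, hash=34+171 mod 257 = 205
Option D: s[0]='a'->'h', delta=(8-1)*7^4 mod 257 = 102, hash=34+102 mod 257 = 136

Answer: B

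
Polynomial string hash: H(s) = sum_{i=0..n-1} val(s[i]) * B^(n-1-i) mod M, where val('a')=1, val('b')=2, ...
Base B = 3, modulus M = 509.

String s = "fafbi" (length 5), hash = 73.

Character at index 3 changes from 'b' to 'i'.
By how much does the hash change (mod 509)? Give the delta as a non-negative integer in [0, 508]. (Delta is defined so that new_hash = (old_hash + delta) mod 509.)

Answer: 21

Derivation:
Delta formula: (val(new) - val(old)) * B^(n-1-k) mod M
  val('i') - val('b') = 9 - 2 = 7
  B^(n-1-k) = 3^1 mod 509 = 3
  Delta = 7 * 3 mod 509 = 21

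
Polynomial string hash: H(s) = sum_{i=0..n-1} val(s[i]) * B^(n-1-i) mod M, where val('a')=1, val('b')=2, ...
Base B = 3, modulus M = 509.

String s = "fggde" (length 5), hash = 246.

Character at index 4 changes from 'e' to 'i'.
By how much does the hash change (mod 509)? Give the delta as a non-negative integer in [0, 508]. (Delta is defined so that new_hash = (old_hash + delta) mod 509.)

Delta formula: (val(new) - val(old)) * B^(n-1-k) mod M
  val('i') - val('e') = 9 - 5 = 4
  B^(n-1-k) = 3^0 mod 509 = 1
  Delta = 4 * 1 mod 509 = 4

Answer: 4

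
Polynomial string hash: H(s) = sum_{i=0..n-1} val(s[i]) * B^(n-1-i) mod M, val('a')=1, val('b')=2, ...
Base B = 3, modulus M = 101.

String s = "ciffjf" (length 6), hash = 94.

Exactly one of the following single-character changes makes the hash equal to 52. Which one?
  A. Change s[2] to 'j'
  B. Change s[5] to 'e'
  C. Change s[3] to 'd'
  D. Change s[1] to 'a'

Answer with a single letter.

Answer: D

Derivation:
Option A: s[2]='f'->'j', delta=(10-6)*3^3 mod 101 = 7, hash=94+7 mod 101 = 0
Option B: s[5]='f'->'e', delta=(5-6)*3^0 mod 101 = 100, hash=94+100 mod 101 = 93
Option C: s[3]='f'->'d', delta=(4-6)*3^2 mod 101 = 83, hash=94+83 mod 101 = 76
Option D: s[1]='i'->'a', delta=(1-9)*3^4 mod 101 = 59, hash=94+59 mod 101 = 52 <-- target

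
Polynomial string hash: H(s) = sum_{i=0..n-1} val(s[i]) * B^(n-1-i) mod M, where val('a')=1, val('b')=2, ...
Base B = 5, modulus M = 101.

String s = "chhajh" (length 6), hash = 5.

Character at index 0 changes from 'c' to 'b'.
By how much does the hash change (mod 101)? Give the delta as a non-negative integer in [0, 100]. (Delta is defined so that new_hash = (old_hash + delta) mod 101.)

Answer: 6

Derivation:
Delta formula: (val(new) - val(old)) * B^(n-1-k) mod M
  val('b') - val('c') = 2 - 3 = -1
  B^(n-1-k) = 5^5 mod 101 = 95
  Delta = -1 * 95 mod 101 = 6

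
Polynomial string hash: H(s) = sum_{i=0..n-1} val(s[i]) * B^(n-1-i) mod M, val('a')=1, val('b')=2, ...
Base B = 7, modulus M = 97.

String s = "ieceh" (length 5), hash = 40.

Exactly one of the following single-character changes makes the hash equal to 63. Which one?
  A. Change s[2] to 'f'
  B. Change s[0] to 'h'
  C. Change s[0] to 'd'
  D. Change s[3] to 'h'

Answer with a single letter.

Answer: C

Derivation:
Option A: s[2]='c'->'f', delta=(6-3)*7^2 mod 97 = 50, hash=40+50 mod 97 = 90
Option B: s[0]='i'->'h', delta=(8-9)*7^4 mod 97 = 24, hash=40+24 mod 97 = 64
Option C: s[0]='i'->'d', delta=(4-9)*7^4 mod 97 = 23, hash=40+23 mod 97 = 63 <-- target
Option D: s[3]='e'->'h', delta=(8-5)*7^1 mod 97 = 21, hash=40+21 mod 97 = 61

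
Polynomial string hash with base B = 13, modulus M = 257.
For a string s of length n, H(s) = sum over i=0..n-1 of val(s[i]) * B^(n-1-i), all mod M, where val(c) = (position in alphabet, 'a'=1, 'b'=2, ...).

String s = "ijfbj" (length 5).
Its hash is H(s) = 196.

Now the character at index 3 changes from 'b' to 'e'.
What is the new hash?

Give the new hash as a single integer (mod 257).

val('b') = 2, val('e') = 5
Position k = 3, exponent = n-1-k = 1
B^1 mod M = 13^1 mod 257 = 13
Delta = (5 - 2) * 13 mod 257 = 39
New hash = (196 + 39) mod 257 = 235

Answer: 235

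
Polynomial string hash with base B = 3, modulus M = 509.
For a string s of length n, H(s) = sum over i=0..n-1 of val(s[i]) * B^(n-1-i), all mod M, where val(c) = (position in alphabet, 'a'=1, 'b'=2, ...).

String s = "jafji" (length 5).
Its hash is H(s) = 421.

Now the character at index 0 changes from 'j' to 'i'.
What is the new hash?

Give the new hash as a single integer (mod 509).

Answer: 340

Derivation:
val('j') = 10, val('i') = 9
Position k = 0, exponent = n-1-k = 4
B^4 mod M = 3^4 mod 509 = 81
Delta = (9 - 10) * 81 mod 509 = 428
New hash = (421 + 428) mod 509 = 340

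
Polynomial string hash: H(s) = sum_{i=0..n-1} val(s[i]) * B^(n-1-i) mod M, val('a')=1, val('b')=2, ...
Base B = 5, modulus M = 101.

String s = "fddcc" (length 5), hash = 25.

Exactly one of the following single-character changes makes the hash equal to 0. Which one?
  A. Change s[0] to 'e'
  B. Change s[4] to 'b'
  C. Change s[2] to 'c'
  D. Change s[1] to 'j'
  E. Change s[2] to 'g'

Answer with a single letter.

Answer: C

Derivation:
Option A: s[0]='f'->'e', delta=(5-6)*5^4 mod 101 = 82, hash=25+82 mod 101 = 6
Option B: s[4]='c'->'b', delta=(2-3)*5^0 mod 101 = 100, hash=25+100 mod 101 = 24
Option C: s[2]='d'->'c', delta=(3-4)*5^2 mod 101 = 76, hash=25+76 mod 101 = 0 <-- target
Option D: s[1]='d'->'j', delta=(10-4)*5^3 mod 101 = 43, hash=25+43 mod 101 = 68
Option E: s[2]='d'->'g', delta=(7-4)*5^2 mod 101 = 75, hash=25+75 mod 101 = 100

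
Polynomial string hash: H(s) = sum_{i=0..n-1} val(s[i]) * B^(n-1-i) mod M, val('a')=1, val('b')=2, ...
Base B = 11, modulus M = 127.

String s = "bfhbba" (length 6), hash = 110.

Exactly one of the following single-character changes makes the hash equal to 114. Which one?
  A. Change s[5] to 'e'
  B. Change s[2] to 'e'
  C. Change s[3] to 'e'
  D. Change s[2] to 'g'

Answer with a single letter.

Option A: s[5]='a'->'e', delta=(5-1)*11^0 mod 127 = 4, hash=110+4 mod 127 = 114 <-- target
Option B: s[2]='h'->'e', delta=(5-8)*11^3 mod 127 = 71, hash=110+71 mod 127 = 54
Option C: s[3]='b'->'e', delta=(5-2)*11^2 mod 127 = 109, hash=110+109 mod 127 = 92
Option D: s[2]='h'->'g', delta=(7-8)*11^3 mod 127 = 66, hash=110+66 mod 127 = 49

Answer: A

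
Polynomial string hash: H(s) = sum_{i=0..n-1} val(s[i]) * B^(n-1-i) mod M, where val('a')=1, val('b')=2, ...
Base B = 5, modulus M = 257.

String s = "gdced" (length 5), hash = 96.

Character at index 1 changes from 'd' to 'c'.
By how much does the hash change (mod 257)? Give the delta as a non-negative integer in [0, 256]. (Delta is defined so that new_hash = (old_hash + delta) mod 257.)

Answer: 132

Derivation:
Delta formula: (val(new) - val(old)) * B^(n-1-k) mod M
  val('c') - val('d') = 3 - 4 = -1
  B^(n-1-k) = 5^3 mod 257 = 125
  Delta = -1 * 125 mod 257 = 132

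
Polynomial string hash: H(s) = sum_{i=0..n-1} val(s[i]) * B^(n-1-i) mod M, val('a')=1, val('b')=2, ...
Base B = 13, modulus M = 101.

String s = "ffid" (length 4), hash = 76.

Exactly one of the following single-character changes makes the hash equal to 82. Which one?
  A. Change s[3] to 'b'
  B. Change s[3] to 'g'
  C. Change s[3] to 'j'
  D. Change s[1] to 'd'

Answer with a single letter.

Option A: s[3]='d'->'b', delta=(2-4)*13^0 mod 101 = 99, hash=76+99 mod 101 = 74
Option B: s[3]='d'->'g', delta=(7-4)*13^0 mod 101 = 3, hash=76+3 mod 101 = 79
Option C: s[3]='d'->'j', delta=(10-4)*13^0 mod 101 = 6, hash=76+6 mod 101 = 82 <-- target
Option D: s[1]='f'->'d', delta=(4-6)*13^2 mod 101 = 66, hash=76+66 mod 101 = 41

Answer: C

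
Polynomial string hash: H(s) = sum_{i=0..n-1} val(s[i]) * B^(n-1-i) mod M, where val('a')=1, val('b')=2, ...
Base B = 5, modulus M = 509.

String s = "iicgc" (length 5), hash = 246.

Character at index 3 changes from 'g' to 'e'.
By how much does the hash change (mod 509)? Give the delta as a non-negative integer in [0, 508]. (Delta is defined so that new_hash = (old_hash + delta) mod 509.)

Delta formula: (val(new) - val(old)) * B^(n-1-k) mod M
  val('e') - val('g') = 5 - 7 = -2
  B^(n-1-k) = 5^1 mod 509 = 5
  Delta = -2 * 5 mod 509 = 499

Answer: 499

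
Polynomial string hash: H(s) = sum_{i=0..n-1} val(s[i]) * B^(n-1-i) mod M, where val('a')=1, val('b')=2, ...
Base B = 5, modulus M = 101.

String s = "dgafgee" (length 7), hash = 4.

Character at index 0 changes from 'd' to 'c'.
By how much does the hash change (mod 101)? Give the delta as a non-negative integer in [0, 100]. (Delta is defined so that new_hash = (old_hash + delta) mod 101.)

Delta formula: (val(new) - val(old)) * B^(n-1-k) mod M
  val('c') - val('d') = 3 - 4 = -1
  B^(n-1-k) = 5^6 mod 101 = 71
  Delta = -1 * 71 mod 101 = 30

Answer: 30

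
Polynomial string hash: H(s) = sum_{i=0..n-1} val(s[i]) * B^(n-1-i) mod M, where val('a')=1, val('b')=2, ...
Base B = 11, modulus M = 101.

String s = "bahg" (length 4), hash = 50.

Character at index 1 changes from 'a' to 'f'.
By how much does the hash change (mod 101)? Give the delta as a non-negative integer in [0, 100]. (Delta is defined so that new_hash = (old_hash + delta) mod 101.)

Delta formula: (val(new) - val(old)) * B^(n-1-k) mod M
  val('f') - val('a') = 6 - 1 = 5
  B^(n-1-k) = 11^2 mod 101 = 20
  Delta = 5 * 20 mod 101 = 100

Answer: 100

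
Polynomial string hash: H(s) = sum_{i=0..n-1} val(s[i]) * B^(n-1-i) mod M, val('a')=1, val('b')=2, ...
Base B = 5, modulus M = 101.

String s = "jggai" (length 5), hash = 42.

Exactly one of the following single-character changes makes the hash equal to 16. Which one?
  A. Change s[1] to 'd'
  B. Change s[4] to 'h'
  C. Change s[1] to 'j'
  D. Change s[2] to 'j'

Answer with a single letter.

Option A: s[1]='g'->'d', delta=(4-7)*5^3 mod 101 = 29, hash=42+29 mod 101 = 71
Option B: s[4]='i'->'h', delta=(8-9)*5^0 mod 101 = 100, hash=42+100 mod 101 = 41
Option C: s[1]='g'->'j', delta=(10-7)*5^3 mod 101 = 72, hash=42+72 mod 101 = 13
Option D: s[2]='g'->'j', delta=(10-7)*5^2 mod 101 = 75, hash=42+75 mod 101 = 16 <-- target

Answer: D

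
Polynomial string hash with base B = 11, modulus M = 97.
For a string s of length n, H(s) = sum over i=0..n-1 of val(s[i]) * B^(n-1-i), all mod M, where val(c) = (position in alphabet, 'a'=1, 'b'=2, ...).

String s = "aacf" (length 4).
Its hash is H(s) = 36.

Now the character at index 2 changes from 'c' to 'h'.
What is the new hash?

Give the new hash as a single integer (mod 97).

val('c') = 3, val('h') = 8
Position k = 2, exponent = n-1-k = 1
B^1 mod M = 11^1 mod 97 = 11
Delta = (8 - 3) * 11 mod 97 = 55
New hash = (36 + 55) mod 97 = 91

Answer: 91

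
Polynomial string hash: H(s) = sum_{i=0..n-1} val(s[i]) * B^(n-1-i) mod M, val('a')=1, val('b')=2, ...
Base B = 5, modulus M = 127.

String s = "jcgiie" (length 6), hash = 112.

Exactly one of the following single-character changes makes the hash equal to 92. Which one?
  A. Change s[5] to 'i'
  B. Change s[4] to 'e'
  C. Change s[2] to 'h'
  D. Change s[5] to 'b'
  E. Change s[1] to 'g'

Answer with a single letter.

Option A: s[5]='e'->'i', delta=(9-5)*5^0 mod 127 = 4, hash=112+4 mod 127 = 116
Option B: s[4]='i'->'e', delta=(5-9)*5^1 mod 127 = 107, hash=112+107 mod 127 = 92 <-- target
Option C: s[2]='g'->'h', delta=(8-7)*5^3 mod 127 = 125, hash=112+125 mod 127 = 110
Option D: s[5]='e'->'b', delta=(2-5)*5^0 mod 127 = 124, hash=112+124 mod 127 = 109
Option E: s[1]='c'->'g', delta=(7-3)*5^4 mod 127 = 87, hash=112+87 mod 127 = 72

Answer: B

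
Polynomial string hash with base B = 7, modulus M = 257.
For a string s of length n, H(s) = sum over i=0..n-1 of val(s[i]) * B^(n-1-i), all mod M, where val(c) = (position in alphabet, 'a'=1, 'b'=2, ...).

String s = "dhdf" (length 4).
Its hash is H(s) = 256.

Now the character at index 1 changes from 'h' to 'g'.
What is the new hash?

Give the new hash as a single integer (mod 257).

val('h') = 8, val('g') = 7
Position k = 1, exponent = n-1-k = 2
B^2 mod M = 7^2 mod 257 = 49
Delta = (7 - 8) * 49 mod 257 = 208
New hash = (256 + 208) mod 257 = 207

Answer: 207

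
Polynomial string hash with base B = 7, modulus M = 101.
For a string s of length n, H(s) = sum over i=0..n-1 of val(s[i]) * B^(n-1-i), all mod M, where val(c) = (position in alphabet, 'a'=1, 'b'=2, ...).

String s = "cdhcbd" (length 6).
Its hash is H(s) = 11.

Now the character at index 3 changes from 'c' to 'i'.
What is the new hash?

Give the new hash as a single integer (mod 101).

val('c') = 3, val('i') = 9
Position k = 3, exponent = n-1-k = 2
B^2 mod M = 7^2 mod 101 = 49
Delta = (9 - 3) * 49 mod 101 = 92
New hash = (11 + 92) mod 101 = 2

Answer: 2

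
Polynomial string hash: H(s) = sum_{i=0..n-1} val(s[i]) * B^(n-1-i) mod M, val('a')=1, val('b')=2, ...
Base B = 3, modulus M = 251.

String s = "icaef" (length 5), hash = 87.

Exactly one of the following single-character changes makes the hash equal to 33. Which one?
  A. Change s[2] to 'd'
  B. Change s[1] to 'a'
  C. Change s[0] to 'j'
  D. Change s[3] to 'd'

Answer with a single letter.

Option A: s[2]='a'->'d', delta=(4-1)*3^2 mod 251 = 27, hash=87+27 mod 251 = 114
Option B: s[1]='c'->'a', delta=(1-3)*3^3 mod 251 = 197, hash=87+197 mod 251 = 33 <-- target
Option C: s[0]='i'->'j', delta=(10-9)*3^4 mod 251 = 81, hash=87+81 mod 251 = 168
Option D: s[3]='e'->'d', delta=(4-5)*3^1 mod 251 = 248, hash=87+248 mod 251 = 84

Answer: B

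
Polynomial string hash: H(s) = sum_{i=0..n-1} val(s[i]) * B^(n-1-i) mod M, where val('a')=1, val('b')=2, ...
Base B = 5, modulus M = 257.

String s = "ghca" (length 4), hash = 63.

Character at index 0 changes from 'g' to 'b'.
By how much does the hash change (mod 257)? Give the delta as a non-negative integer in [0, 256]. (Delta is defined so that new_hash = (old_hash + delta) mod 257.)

Answer: 146

Derivation:
Delta formula: (val(new) - val(old)) * B^(n-1-k) mod M
  val('b') - val('g') = 2 - 7 = -5
  B^(n-1-k) = 5^3 mod 257 = 125
  Delta = -5 * 125 mod 257 = 146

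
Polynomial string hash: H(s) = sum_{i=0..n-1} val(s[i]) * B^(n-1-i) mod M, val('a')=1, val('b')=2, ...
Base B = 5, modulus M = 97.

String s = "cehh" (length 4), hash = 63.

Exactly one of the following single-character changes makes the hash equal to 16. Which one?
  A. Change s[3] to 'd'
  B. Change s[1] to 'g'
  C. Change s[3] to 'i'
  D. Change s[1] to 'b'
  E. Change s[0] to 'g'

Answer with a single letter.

Option A: s[3]='h'->'d', delta=(4-8)*5^0 mod 97 = 93, hash=63+93 mod 97 = 59
Option B: s[1]='e'->'g', delta=(7-5)*5^2 mod 97 = 50, hash=63+50 mod 97 = 16 <-- target
Option C: s[3]='h'->'i', delta=(9-8)*5^0 mod 97 = 1, hash=63+1 mod 97 = 64
Option D: s[1]='e'->'b', delta=(2-5)*5^2 mod 97 = 22, hash=63+22 mod 97 = 85
Option E: s[0]='c'->'g', delta=(7-3)*5^3 mod 97 = 15, hash=63+15 mod 97 = 78

Answer: B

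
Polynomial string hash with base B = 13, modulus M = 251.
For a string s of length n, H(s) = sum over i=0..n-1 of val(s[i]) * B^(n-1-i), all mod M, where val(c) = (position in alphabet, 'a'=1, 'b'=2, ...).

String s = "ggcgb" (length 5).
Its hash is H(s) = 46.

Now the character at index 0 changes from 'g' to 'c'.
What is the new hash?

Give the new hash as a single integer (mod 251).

val('g') = 7, val('c') = 3
Position k = 0, exponent = n-1-k = 4
B^4 mod M = 13^4 mod 251 = 198
Delta = (3 - 7) * 198 mod 251 = 212
New hash = (46 + 212) mod 251 = 7

Answer: 7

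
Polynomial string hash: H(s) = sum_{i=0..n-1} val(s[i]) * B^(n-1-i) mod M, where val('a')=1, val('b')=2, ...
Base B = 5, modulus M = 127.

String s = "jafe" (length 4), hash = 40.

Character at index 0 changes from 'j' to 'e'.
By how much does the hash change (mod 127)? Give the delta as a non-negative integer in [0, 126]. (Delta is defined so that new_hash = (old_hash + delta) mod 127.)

Delta formula: (val(new) - val(old)) * B^(n-1-k) mod M
  val('e') - val('j') = 5 - 10 = -5
  B^(n-1-k) = 5^3 mod 127 = 125
  Delta = -5 * 125 mod 127 = 10

Answer: 10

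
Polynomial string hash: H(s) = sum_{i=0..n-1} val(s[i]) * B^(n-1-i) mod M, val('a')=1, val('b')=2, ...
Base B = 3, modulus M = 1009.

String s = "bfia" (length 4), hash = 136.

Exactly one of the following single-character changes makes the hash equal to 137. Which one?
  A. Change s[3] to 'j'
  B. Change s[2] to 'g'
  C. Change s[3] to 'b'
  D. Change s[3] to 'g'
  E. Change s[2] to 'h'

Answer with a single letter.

Option A: s[3]='a'->'j', delta=(10-1)*3^0 mod 1009 = 9, hash=136+9 mod 1009 = 145
Option B: s[2]='i'->'g', delta=(7-9)*3^1 mod 1009 = 1003, hash=136+1003 mod 1009 = 130
Option C: s[3]='a'->'b', delta=(2-1)*3^0 mod 1009 = 1, hash=136+1 mod 1009 = 137 <-- target
Option D: s[3]='a'->'g', delta=(7-1)*3^0 mod 1009 = 6, hash=136+6 mod 1009 = 142
Option E: s[2]='i'->'h', delta=(8-9)*3^1 mod 1009 = 1006, hash=136+1006 mod 1009 = 133

Answer: C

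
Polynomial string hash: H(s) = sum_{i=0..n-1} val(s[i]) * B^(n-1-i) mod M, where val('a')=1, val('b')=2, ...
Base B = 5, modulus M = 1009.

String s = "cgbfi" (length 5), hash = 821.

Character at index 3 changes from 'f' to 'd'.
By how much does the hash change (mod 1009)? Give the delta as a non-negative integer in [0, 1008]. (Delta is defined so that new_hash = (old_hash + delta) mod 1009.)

Answer: 999

Derivation:
Delta formula: (val(new) - val(old)) * B^(n-1-k) mod M
  val('d') - val('f') = 4 - 6 = -2
  B^(n-1-k) = 5^1 mod 1009 = 5
  Delta = -2 * 5 mod 1009 = 999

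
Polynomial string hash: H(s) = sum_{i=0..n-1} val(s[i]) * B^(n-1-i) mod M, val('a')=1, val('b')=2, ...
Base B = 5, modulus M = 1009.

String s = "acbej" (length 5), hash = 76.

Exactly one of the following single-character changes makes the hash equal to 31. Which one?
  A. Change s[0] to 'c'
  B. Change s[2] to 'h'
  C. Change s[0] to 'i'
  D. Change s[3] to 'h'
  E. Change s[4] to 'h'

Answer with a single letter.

Option A: s[0]='a'->'c', delta=(3-1)*5^4 mod 1009 = 241, hash=76+241 mod 1009 = 317
Option B: s[2]='b'->'h', delta=(8-2)*5^2 mod 1009 = 150, hash=76+150 mod 1009 = 226
Option C: s[0]='a'->'i', delta=(9-1)*5^4 mod 1009 = 964, hash=76+964 mod 1009 = 31 <-- target
Option D: s[3]='e'->'h', delta=(8-5)*5^1 mod 1009 = 15, hash=76+15 mod 1009 = 91
Option E: s[4]='j'->'h', delta=(8-10)*5^0 mod 1009 = 1007, hash=76+1007 mod 1009 = 74

Answer: C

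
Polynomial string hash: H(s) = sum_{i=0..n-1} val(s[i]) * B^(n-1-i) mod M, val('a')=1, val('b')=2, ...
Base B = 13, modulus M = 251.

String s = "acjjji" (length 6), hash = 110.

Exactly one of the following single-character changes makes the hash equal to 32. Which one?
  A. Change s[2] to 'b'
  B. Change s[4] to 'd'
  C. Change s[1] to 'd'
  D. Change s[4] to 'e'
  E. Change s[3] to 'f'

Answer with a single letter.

Answer: B

Derivation:
Option A: s[2]='j'->'b', delta=(2-10)*13^3 mod 251 = 245, hash=110+245 mod 251 = 104
Option B: s[4]='j'->'d', delta=(4-10)*13^1 mod 251 = 173, hash=110+173 mod 251 = 32 <-- target
Option C: s[1]='c'->'d', delta=(4-3)*13^4 mod 251 = 198, hash=110+198 mod 251 = 57
Option D: s[4]='j'->'e', delta=(5-10)*13^1 mod 251 = 186, hash=110+186 mod 251 = 45
Option E: s[3]='j'->'f', delta=(6-10)*13^2 mod 251 = 77, hash=110+77 mod 251 = 187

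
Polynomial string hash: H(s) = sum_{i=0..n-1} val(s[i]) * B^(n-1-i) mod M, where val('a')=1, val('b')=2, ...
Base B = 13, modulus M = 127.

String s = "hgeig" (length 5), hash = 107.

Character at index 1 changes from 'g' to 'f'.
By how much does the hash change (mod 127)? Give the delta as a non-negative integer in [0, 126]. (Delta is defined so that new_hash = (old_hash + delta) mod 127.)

Delta formula: (val(new) - val(old)) * B^(n-1-k) mod M
  val('f') - val('g') = 6 - 7 = -1
  B^(n-1-k) = 13^3 mod 127 = 38
  Delta = -1 * 38 mod 127 = 89

Answer: 89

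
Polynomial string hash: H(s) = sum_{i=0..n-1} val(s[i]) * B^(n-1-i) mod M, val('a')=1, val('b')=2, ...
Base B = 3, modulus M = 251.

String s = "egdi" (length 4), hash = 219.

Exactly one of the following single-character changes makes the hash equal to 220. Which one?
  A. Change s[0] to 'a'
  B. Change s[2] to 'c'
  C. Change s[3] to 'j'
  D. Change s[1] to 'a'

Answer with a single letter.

Option A: s[0]='e'->'a', delta=(1-5)*3^3 mod 251 = 143, hash=219+143 mod 251 = 111
Option B: s[2]='d'->'c', delta=(3-4)*3^1 mod 251 = 248, hash=219+248 mod 251 = 216
Option C: s[3]='i'->'j', delta=(10-9)*3^0 mod 251 = 1, hash=219+1 mod 251 = 220 <-- target
Option D: s[1]='g'->'a', delta=(1-7)*3^2 mod 251 = 197, hash=219+197 mod 251 = 165

Answer: C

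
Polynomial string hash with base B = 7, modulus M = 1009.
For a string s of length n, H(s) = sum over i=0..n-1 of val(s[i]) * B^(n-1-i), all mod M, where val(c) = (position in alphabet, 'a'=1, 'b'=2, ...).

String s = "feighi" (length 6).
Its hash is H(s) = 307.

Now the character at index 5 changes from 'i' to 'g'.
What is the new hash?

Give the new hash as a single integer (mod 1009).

Answer: 305

Derivation:
val('i') = 9, val('g') = 7
Position k = 5, exponent = n-1-k = 0
B^0 mod M = 7^0 mod 1009 = 1
Delta = (7 - 9) * 1 mod 1009 = 1007
New hash = (307 + 1007) mod 1009 = 305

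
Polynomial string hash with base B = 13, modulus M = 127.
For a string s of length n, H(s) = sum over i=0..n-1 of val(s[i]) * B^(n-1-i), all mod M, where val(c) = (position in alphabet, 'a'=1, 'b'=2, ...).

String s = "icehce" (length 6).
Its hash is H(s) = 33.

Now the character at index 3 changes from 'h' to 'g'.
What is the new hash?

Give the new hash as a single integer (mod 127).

val('h') = 8, val('g') = 7
Position k = 3, exponent = n-1-k = 2
B^2 mod M = 13^2 mod 127 = 42
Delta = (7 - 8) * 42 mod 127 = 85
New hash = (33 + 85) mod 127 = 118

Answer: 118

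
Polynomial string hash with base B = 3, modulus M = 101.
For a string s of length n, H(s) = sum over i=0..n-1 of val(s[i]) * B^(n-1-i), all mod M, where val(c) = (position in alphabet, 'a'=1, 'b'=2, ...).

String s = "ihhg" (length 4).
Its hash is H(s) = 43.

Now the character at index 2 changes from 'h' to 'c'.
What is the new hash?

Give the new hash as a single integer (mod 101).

val('h') = 8, val('c') = 3
Position k = 2, exponent = n-1-k = 1
B^1 mod M = 3^1 mod 101 = 3
Delta = (3 - 8) * 3 mod 101 = 86
New hash = (43 + 86) mod 101 = 28

Answer: 28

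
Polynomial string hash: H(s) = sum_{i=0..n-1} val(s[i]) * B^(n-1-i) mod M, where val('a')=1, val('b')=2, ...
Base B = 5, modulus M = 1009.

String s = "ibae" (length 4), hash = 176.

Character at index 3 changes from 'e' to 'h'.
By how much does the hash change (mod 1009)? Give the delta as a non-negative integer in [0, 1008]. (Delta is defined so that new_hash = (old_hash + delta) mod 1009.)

Answer: 3

Derivation:
Delta formula: (val(new) - val(old)) * B^(n-1-k) mod M
  val('h') - val('e') = 8 - 5 = 3
  B^(n-1-k) = 5^0 mod 1009 = 1
  Delta = 3 * 1 mod 1009 = 3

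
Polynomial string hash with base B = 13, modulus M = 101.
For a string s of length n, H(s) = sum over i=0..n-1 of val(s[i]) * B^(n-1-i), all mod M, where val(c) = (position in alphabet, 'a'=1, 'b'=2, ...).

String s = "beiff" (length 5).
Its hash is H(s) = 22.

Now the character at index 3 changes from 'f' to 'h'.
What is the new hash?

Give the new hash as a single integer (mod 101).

Answer: 48

Derivation:
val('f') = 6, val('h') = 8
Position k = 3, exponent = n-1-k = 1
B^1 mod M = 13^1 mod 101 = 13
Delta = (8 - 6) * 13 mod 101 = 26
New hash = (22 + 26) mod 101 = 48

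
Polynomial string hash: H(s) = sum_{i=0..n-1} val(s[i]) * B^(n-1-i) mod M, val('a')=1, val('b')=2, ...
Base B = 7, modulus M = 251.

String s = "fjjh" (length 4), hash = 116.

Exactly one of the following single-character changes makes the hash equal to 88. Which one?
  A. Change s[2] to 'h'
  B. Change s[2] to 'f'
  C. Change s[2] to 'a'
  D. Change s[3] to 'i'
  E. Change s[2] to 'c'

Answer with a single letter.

Option A: s[2]='j'->'h', delta=(8-10)*7^1 mod 251 = 237, hash=116+237 mod 251 = 102
Option B: s[2]='j'->'f', delta=(6-10)*7^1 mod 251 = 223, hash=116+223 mod 251 = 88 <-- target
Option C: s[2]='j'->'a', delta=(1-10)*7^1 mod 251 = 188, hash=116+188 mod 251 = 53
Option D: s[3]='h'->'i', delta=(9-8)*7^0 mod 251 = 1, hash=116+1 mod 251 = 117
Option E: s[2]='j'->'c', delta=(3-10)*7^1 mod 251 = 202, hash=116+202 mod 251 = 67

Answer: B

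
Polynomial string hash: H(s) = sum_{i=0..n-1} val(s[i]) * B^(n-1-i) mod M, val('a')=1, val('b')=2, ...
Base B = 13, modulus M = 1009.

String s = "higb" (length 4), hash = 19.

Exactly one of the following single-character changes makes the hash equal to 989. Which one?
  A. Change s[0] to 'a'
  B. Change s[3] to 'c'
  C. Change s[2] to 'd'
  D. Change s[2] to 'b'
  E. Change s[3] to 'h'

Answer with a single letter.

Answer: C

Derivation:
Option A: s[0]='h'->'a', delta=(1-8)*13^3 mod 1009 = 765, hash=19+765 mod 1009 = 784
Option B: s[3]='b'->'c', delta=(3-2)*13^0 mod 1009 = 1, hash=19+1 mod 1009 = 20
Option C: s[2]='g'->'d', delta=(4-7)*13^1 mod 1009 = 970, hash=19+970 mod 1009 = 989 <-- target
Option D: s[2]='g'->'b', delta=(2-7)*13^1 mod 1009 = 944, hash=19+944 mod 1009 = 963
Option E: s[3]='b'->'h', delta=(8-2)*13^0 mod 1009 = 6, hash=19+6 mod 1009 = 25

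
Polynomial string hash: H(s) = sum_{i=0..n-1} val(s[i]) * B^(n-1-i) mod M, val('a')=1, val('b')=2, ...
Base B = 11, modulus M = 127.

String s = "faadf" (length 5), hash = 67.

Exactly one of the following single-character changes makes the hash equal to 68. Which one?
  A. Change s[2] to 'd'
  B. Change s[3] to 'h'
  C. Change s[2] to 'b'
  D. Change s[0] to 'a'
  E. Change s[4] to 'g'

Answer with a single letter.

Option A: s[2]='a'->'d', delta=(4-1)*11^2 mod 127 = 109, hash=67+109 mod 127 = 49
Option B: s[3]='d'->'h', delta=(8-4)*11^1 mod 127 = 44, hash=67+44 mod 127 = 111
Option C: s[2]='a'->'b', delta=(2-1)*11^2 mod 127 = 121, hash=67+121 mod 127 = 61
Option D: s[0]='f'->'a', delta=(1-6)*11^4 mod 127 = 74, hash=67+74 mod 127 = 14
Option E: s[4]='f'->'g', delta=(7-6)*11^0 mod 127 = 1, hash=67+1 mod 127 = 68 <-- target

Answer: E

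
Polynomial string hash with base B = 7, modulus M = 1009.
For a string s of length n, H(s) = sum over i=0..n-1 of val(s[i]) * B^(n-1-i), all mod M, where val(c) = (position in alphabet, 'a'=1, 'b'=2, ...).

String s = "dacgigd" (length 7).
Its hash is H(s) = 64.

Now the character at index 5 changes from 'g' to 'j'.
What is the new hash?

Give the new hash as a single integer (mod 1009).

val('g') = 7, val('j') = 10
Position k = 5, exponent = n-1-k = 1
B^1 mod M = 7^1 mod 1009 = 7
Delta = (10 - 7) * 7 mod 1009 = 21
New hash = (64 + 21) mod 1009 = 85

Answer: 85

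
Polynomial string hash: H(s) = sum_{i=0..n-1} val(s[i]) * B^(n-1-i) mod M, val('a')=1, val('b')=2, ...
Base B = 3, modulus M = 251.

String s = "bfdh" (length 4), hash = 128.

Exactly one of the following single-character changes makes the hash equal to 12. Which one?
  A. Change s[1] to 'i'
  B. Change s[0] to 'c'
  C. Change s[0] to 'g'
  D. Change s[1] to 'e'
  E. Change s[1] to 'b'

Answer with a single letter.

Answer: C

Derivation:
Option A: s[1]='f'->'i', delta=(9-6)*3^2 mod 251 = 27, hash=128+27 mod 251 = 155
Option B: s[0]='b'->'c', delta=(3-2)*3^3 mod 251 = 27, hash=128+27 mod 251 = 155
Option C: s[0]='b'->'g', delta=(7-2)*3^3 mod 251 = 135, hash=128+135 mod 251 = 12 <-- target
Option D: s[1]='f'->'e', delta=(5-6)*3^2 mod 251 = 242, hash=128+242 mod 251 = 119
Option E: s[1]='f'->'b', delta=(2-6)*3^2 mod 251 = 215, hash=128+215 mod 251 = 92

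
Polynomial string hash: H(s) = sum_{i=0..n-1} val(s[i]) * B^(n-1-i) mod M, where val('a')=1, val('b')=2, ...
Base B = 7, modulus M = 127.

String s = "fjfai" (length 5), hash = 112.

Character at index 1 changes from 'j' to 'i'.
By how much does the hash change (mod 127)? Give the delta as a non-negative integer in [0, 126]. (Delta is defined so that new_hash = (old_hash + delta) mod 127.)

Answer: 38

Derivation:
Delta formula: (val(new) - val(old)) * B^(n-1-k) mod M
  val('i') - val('j') = 9 - 10 = -1
  B^(n-1-k) = 7^3 mod 127 = 89
  Delta = -1 * 89 mod 127 = 38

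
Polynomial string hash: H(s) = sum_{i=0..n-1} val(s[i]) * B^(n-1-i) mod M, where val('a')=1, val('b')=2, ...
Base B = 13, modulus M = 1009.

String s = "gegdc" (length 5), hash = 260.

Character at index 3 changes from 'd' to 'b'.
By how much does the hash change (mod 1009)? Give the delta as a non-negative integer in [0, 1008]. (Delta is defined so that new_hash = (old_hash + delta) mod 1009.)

Delta formula: (val(new) - val(old)) * B^(n-1-k) mod M
  val('b') - val('d') = 2 - 4 = -2
  B^(n-1-k) = 13^1 mod 1009 = 13
  Delta = -2 * 13 mod 1009 = 983

Answer: 983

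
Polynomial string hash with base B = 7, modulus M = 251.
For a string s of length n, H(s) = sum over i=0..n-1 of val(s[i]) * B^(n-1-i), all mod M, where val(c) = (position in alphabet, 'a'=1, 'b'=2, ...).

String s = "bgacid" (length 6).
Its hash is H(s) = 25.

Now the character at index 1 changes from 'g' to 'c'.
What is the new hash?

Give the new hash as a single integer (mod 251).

val('g') = 7, val('c') = 3
Position k = 1, exponent = n-1-k = 4
B^4 mod M = 7^4 mod 251 = 142
Delta = (3 - 7) * 142 mod 251 = 185
New hash = (25 + 185) mod 251 = 210

Answer: 210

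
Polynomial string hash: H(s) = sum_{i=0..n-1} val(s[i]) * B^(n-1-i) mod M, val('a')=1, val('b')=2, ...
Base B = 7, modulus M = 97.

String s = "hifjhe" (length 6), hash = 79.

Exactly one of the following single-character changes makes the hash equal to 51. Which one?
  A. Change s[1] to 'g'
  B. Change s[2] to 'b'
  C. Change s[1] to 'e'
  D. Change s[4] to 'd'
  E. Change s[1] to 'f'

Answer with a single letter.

Option A: s[1]='i'->'g', delta=(7-9)*7^4 mod 97 = 48, hash=79+48 mod 97 = 30
Option B: s[2]='f'->'b', delta=(2-6)*7^3 mod 97 = 83, hash=79+83 mod 97 = 65
Option C: s[1]='i'->'e', delta=(5-9)*7^4 mod 97 = 96, hash=79+96 mod 97 = 78
Option D: s[4]='h'->'d', delta=(4-8)*7^1 mod 97 = 69, hash=79+69 mod 97 = 51 <-- target
Option E: s[1]='i'->'f', delta=(6-9)*7^4 mod 97 = 72, hash=79+72 mod 97 = 54

Answer: D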